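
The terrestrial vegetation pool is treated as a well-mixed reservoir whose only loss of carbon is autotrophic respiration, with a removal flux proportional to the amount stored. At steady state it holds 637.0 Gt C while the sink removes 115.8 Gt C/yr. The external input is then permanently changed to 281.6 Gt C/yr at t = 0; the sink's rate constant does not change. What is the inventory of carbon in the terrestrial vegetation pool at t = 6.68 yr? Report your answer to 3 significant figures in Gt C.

1280 Gt C

Residence time τ = M₀/F₀ = 5.501 yr. The eventual steady state is M_∞ = M₀·(F₁/F₀) = 637.0 × 281.6/115.8 = 1549.0 Gt C.
The anomaly ΔM(t) = M(t) − M_∞ decays as ΔM₀·e^(−t/τ) with ΔM₀ = 637.0 − 1549.0 = −912.0 Gt C.
At t = 6.68 yr, e^(−t/τ) = e^(−1.214) = 0.2969, so ΔM = −270.8 Gt C and M = 1549.0 − 270.8 = 1278.3 Gt C.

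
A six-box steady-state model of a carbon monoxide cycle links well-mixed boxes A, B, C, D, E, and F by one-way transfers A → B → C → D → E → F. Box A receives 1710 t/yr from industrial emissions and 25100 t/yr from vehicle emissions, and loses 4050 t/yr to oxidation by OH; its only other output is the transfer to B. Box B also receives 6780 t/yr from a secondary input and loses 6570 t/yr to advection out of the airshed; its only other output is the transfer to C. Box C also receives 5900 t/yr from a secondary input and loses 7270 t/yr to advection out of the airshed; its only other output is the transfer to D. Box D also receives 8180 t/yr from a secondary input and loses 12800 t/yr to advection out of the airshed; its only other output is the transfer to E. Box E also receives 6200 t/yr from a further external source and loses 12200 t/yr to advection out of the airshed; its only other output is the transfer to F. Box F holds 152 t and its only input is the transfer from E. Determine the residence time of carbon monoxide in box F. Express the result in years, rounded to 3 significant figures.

Box A: F(A→B) = (1710 + 25100) − 4050 = 22760 t/yr.
Box B: F(B→C) = (22760 + 6780) − 6570 = 22970 t/yr.
Box C: F(C→D) = (22970 + 5900) − 7270 = 21600 t/yr.
Box D: F(D→E) = (21600 + 8180) − 12800 = 16980 t/yr.
Box E: F(E→F) = (16980 + 6200) − 12200 = 10980 t/yr.
Box F throughput = its input = 10980 t/yr; τ = 152 / 10980 = 0.01384 yr.

0.0138 yr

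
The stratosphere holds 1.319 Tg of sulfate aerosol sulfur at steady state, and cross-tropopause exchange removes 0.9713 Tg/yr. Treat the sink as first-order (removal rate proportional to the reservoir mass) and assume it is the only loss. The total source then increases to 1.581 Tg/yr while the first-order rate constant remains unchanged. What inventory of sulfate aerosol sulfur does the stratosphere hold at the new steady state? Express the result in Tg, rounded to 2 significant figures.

2.1 Tg

Rate constant k = F/M = 0.9713 / 1.319 = 0.7364 yr⁻¹.
At the new steady state, source = k·M_new ⇒ M_new = 1.581 / 0.7364 = 2.147 Tg.
(Equivalently M_new = M × F_new/F_old = 1.319 × 1.581/0.9713.)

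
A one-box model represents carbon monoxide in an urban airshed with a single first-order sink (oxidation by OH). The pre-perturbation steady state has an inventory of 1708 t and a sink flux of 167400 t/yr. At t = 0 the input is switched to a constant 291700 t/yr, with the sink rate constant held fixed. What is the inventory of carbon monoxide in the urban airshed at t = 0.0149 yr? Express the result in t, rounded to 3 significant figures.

2680 t

The sink rate constant is k = F₀/M₀ = 167400/1708 = 98.01 yr⁻¹.
Solving dM/dt = F₁ − kM with M(0) = M₀ gives M(t) = F₁/k + (M₀ − F₁/k)·e^(−kt).
F₁/k = 291700/98.01 = 2976.2 t; kt = 98.01 × 0.0149 = 1.460, e^(−kt) = 0.2322.
M(0.0149) = 2976.2 + (1708 − 2976.2) × 0.2322 = 2976.2 − 294.4 = 2681.8 t.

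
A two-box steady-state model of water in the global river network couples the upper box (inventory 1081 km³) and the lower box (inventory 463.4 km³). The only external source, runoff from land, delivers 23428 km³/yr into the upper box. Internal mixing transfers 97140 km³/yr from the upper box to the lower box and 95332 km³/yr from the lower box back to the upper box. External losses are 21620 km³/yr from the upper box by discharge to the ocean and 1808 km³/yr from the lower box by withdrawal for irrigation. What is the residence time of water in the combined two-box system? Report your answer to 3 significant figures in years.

0.0659 yr

Treat the two boxes together as one reservoir: the mixing fluxes between them are internal recycling, so τ = ΣM / Σ(external losses).
M_total = 1081 + 463.4 = 1544.4 km³.
ΣF_external_out = 21620 + 1808 = 23428 km³/yr.
τ = M_total / ΣF_ext = 1544.4 / 23428 = 0.06592 yr.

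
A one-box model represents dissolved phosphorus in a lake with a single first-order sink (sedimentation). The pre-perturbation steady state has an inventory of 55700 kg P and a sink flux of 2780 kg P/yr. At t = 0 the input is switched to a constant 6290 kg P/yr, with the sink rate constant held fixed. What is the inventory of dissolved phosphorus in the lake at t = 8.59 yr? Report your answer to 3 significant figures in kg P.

80200 kg P

Residence time τ = M₀/F₀ = 20.04 yr. The eventual steady state is M_∞ = M₀·(F₁/F₀) = 55700 × 6290/2780 = 126030 kg P.
The anomaly ΔM(t) = M(t) − M_∞ decays as ΔM₀·e^(−t/τ) with ΔM₀ = 55700 − 126030 = −70330 kg P.
At t = 8.59 yr, e^(−t/τ) = e^(−0.4287) = 0.6513, so ΔM = −45810 kg P and M = 126030 − 45810 = 80220 kg P.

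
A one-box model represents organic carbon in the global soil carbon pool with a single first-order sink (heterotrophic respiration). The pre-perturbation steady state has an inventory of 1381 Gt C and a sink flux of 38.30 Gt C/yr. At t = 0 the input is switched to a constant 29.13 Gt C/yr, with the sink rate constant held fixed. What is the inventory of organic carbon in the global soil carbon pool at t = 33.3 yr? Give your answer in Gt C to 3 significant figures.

τ = M₀/F₀ = 1381/38.30 = 36.06 yr; rate constant k = 1/τ.
New steady state M_∞ = F₁/k = F₁·τ = 29.13 × 36.06 = 1050.4 Gt C.
M(t) = M_∞ + (M₀ − M_∞)·e^(−t/τ); t/τ = 33.3/36.06 = 0.9235, so e^(−t/τ) = 0.3971.
M(t) = 1050.4 + 330.6 × 0.3971 = 1181.7 Gt C.

1180 Gt C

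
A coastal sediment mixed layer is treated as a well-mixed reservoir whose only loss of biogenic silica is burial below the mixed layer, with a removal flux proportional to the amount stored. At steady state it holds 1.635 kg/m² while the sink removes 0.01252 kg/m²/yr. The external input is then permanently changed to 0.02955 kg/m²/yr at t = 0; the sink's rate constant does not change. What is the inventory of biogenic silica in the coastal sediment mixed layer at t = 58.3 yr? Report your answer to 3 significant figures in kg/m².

2.44 kg/m²

τ = M₀/F₀ = 1.635/0.01252 = 130.6 yr; rate constant k = 1/τ.
New steady state M_∞ = F₁/k = F₁·τ = 0.02955 × 130.6 = 3.8590 kg/m².
M(t) = M_∞ + (M₀ − M_∞)·e^(−t/τ); t/τ = 58.3/130.6 = 0.4464, so e^(−t/τ) = 0.6399.
M(t) = 3.8590 − 2.224 × 0.6399 = 2.4358 kg/m².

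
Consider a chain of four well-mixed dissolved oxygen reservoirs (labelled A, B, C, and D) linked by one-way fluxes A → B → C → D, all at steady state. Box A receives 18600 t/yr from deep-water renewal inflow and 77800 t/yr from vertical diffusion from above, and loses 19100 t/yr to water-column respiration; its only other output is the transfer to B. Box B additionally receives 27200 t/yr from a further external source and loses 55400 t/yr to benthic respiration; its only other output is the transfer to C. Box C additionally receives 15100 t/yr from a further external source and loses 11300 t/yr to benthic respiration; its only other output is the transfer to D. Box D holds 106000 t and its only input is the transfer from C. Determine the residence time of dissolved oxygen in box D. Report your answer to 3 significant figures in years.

2.00 yr

Box A: F(A→B) = (18600 + 77800) − 19100 = 77300 t/yr.
Box B: F(B→C) = (77300 + 27200) − 55400 = 49100 t/yr.
Box C: F(C→D) = (49100 + 15100) − 11300 = 52900 t/yr.
Box D throughput = its input = 52900 t/yr; τ = 106000 / 52900 = 2.004 yr.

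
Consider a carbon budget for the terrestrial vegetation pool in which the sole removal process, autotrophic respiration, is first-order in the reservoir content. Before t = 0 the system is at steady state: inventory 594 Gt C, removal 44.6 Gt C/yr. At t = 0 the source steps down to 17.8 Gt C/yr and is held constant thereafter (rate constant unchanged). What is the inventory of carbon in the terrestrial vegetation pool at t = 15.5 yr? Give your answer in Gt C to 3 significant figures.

349 Gt C

τ = M₀/F₀ = 594/44.6 = 13.32 yr; rate constant k = 1/τ.
New steady state M_∞ = F₁/k = F₁·τ = 17.8 × 13.32 = 237.07 Gt C.
M(t) = M_∞ + (M₀ − M_∞)·e^(−t/τ); t/τ = 15.5/13.32 = 1.164, so e^(−t/τ) = 0.3123.
M(t) = 237.07 + 356.9 × 0.3123 = 348.54 Gt C.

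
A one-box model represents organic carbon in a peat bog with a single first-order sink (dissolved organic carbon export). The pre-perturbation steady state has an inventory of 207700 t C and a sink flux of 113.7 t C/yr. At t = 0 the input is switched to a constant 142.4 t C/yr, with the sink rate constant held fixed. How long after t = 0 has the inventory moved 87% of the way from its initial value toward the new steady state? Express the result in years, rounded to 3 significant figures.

τ = M₀/F₀ = 207700/113.7 = 1827 yr.
The remaining gap fraction is e^(−t/τ); 87% covered ⇒ e^(−t/τ) = 0.130.
t = −τ ln(0.130) = 1827 × 2.040 = 3727 yr.

3730 yr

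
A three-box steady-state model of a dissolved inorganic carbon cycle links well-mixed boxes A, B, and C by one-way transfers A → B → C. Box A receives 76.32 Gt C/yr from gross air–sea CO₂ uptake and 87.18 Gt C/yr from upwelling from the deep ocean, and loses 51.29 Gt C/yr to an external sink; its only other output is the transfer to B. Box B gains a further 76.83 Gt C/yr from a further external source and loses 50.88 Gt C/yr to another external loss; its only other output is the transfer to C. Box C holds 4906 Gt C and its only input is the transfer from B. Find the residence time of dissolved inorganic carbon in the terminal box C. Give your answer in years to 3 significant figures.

Box A: F(A→B) = (76.32 + 87.18) − 51.29 = 112.21 Gt C/yr.
Box B: F(B→C) = (112.21 + 76.83) − 50.88 = 138.16 Gt C/yr.
Box C throughput = its input = 138.16 Gt C/yr; τ = 4906 / 138.16 = 35.51 yr.

35.5 yr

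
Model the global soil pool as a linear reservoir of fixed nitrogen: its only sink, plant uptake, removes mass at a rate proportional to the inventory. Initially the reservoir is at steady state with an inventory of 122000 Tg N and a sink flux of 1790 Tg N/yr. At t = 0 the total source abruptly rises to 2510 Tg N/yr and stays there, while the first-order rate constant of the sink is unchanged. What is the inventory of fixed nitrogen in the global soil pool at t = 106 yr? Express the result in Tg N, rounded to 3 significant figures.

161000 Tg N

Residence time τ = M₀/F₀ = 68.16 yr. The eventual steady state is M_∞ = M₀·(F₁/F₀) = 122000 × 2510/1790 = 171070 Tg N.
The anomaly ΔM(t) = M(t) − M_∞ decays as ΔM₀·e^(−t/τ) with ΔM₀ = 122000 − 171070 = −49070 Tg N.
At t = 106 yr, e^(−t/τ) = e^(−1.555) = 0.2111, so ΔM = −10360 Tg N and M = 171070 − 10360 = 160710 Tg N.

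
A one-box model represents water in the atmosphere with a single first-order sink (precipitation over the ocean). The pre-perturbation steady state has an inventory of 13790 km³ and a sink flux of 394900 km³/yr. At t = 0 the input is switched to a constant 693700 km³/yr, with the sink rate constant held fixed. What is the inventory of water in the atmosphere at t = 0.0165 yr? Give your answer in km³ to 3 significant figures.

Residence time τ = M₀/F₀ = 0.03492 yr. The eventual steady state is M_∞ = M₀·(F₁/F₀) = 13790 × 693700/394900 = 24224 km³.
The anomaly ΔM(t) = M(t) − M_∞ decays as ΔM₀·e^(−t/τ) with ΔM₀ = 13790 − 24224 = −10430 km³.
At t = 0.0165 yr, e^(−t/τ) = e^(−0.4725) = 0.6234, so ΔM = −6505 km³ and M = 24224 − 6505 = 17719 km³.

17700 km³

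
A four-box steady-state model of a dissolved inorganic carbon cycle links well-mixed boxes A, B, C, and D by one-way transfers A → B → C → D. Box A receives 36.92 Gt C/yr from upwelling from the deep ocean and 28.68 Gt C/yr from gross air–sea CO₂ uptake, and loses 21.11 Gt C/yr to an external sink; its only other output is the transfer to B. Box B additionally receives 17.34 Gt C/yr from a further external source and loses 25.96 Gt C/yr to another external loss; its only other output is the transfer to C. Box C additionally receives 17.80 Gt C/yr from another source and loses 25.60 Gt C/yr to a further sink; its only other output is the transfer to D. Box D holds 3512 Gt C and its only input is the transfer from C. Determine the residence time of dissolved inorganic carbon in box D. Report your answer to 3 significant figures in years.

125 yr

Box A: F(A→B) = (36.92 + 28.68) − 21.11 = 44.490 Gt C/yr.
Box B: F(B→C) = (44.490 + 17.34) − 25.96 = 35.870 Gt C/yr.
Box C: F(C→D) = (35.870 + 17.80) − 25.60 = 28.070 Gt C/yr.
Box D throughput = its input = 28.070 Gt C/yr; τ = 3512 / 28.070 = 125.1 yr.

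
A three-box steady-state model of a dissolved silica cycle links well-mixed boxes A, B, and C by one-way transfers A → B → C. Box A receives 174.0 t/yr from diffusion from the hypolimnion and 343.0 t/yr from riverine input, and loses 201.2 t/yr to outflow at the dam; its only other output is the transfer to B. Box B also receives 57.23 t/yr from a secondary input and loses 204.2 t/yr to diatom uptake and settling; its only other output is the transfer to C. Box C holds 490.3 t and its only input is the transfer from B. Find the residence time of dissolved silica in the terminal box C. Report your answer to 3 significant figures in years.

Box A: F(A→B) = (174.0 + 343.0) − 201.2 = 315.80 t/yr.
Box B: F(B→C) = (315.80 + 57.23) − 204.2 = 168.83 t/yr.
Box C throughput = its input = 168.83 t/yr; τ = 490.3 / 168.83 = 2.904 yr.

2.90 yr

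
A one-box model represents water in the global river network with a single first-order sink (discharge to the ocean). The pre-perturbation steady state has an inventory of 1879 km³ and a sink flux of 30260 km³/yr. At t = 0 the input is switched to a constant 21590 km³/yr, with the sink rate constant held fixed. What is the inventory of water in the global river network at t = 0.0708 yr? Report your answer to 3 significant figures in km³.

τ = M₀/F₀ = 1879/30260 = 0.06210 yr; rate constant k = 1/τ.
New steady state M_∞ = F₁/k = F₁·τ = 21590 × 0.06210 = 1340.6 km³.
M(t) = M_∞ + (M₀ − M_∞)·e^(−t/τ); t/τ = 0.0708/0.06210 = 1.140, so e^(−t/τ) = 0.3198.
M(t) = 1340.6 + 538.4 × 0.3198 = 1512.8 km³.

1510 km³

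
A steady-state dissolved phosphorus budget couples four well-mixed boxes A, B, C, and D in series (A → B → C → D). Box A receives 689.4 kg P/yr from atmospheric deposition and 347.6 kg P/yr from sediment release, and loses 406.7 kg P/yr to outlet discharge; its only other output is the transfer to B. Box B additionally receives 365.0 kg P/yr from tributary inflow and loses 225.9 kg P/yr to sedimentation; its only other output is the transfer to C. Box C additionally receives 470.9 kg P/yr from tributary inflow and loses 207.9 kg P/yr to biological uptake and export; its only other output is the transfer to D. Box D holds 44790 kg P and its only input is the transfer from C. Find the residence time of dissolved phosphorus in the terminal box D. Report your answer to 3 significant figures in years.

Box A: F(A→B) = (689.4 + 347.6) − 406.7 = 630.30 kg P/yr.
Box B: F(B→C) = (630.30 + 365.0) − 225.9 = 769.40 kg P/yr.
Box C: F(C→D) = (769.40 + 470.9) − 207.9 = 1032.4 kg P/yr.
Box D throughput = its input = 1032.4 kg P/yr; τ = 44790 / 1032.4 = 43.38 yr.

43.4 yr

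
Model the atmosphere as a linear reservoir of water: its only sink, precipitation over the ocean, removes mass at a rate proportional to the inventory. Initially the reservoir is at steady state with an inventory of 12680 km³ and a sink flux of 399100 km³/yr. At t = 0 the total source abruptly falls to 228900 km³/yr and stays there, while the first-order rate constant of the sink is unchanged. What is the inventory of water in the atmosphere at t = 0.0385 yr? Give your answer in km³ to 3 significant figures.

8880 km³

The sink rate constant is k = F₀/M₀ = 399100/12680 = 31.47 yr⁻¹.
Solving dM/dt = F₁ − kM with M(0) = M₀ gives M(t) = F₁/k + (M₀ − F₁/k)·e^(−kt).
F₁/k = 228900/31.47 = 7272.5 km³; kt = 31.47 × 0.0385 = 1.212, e^(−kt) = 0.2977.
M(0.0385) = 7272.5 + (12680 − 7272.5) × 0.2977 = 7272.5 + 1610 = 8882.1 km³.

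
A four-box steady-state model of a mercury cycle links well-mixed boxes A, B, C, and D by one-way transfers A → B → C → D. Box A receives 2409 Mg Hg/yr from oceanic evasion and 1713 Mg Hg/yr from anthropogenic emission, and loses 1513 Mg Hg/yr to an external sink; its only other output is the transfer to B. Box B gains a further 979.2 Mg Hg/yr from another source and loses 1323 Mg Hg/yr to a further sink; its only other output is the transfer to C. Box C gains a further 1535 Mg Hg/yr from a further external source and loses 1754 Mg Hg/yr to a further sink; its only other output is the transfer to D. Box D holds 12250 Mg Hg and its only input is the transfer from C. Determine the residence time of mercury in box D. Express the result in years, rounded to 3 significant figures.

5.99 yr

Box A: F(A→B) = (2409 + 1713) − 1513 = 2609.0 Mg Hg/yr.
Box B: F(B→C) = (2609.0 + 979.2) − 1323 = 2265.2 Mg Hg/yr.
Box C: F(C→D) = (2265.2 + 1535) − 1754 = 2046.2 Mg Hg/yr.
Box D throughput = its input = 2046.2 Mg Hg/yr; τ = 12250 / 2046.2 = 5.987 yr.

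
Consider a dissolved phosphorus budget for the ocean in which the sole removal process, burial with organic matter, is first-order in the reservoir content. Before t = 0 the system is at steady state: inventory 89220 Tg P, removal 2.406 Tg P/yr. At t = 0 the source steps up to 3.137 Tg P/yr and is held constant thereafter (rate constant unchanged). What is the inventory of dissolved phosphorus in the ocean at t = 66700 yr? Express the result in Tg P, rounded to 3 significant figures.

112000 Tg P

τ = M₀/F₀ = 89220/2.406 = 37080 yr; rate constant k = 1/τ.
New steady state M_∞ = F₁/k = F₁·τ = 3.137 × 37080 = 116330 Tg P.
M(t) = M_∞ + (M₀ − M_∞)·e^(−t/τ); t/τ = 66700/37080 = 1.799, so e^(−t/τ) = 0.1655.
M(t) = 116330 − 27110 × 0.1655 = 111840 Tg P.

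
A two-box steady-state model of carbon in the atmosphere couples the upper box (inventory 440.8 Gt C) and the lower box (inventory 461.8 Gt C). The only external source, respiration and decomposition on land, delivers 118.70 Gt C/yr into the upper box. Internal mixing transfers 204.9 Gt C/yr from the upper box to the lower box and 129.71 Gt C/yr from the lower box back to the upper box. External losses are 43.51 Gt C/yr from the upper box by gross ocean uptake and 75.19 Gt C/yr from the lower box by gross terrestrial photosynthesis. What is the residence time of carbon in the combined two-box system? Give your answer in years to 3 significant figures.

7.60 yr

Residence time in the combined system uses the total inventory and the total *external* removal — internal exchanges between the two boxes cancel.
M_total = 440.8 + 461.8 = 902.60 Gt C.
ΣF_external_out = 43.51 + 75.19 = 118.70 Gt C/yr.
τ = M_total / ΣF_ext = 902.60 / 118.70 = 7.604 yr.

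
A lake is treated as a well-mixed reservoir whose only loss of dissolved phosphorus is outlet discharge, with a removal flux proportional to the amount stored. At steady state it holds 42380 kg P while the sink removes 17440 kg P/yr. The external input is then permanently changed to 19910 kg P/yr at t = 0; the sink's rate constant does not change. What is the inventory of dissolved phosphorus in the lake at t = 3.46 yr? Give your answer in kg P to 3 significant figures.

46900 kg P

τ = M₀/F₀ = 42380/17440 = 2.430 yr; rate constant k = 1/τ.
New steady state M_∞ = F₁/k = F₁·τ = 19910 × 2.430 = 48382 kg P.
M(t) = M_∞ + (M₀ − M_∞)·e^(−t/τ); t/τ = 3.46/2.430 = 1.424, so e^(−t/τ) = 0.2408.
M(t) = 48382 − 6002 × 0.2408 = 46937 kg P.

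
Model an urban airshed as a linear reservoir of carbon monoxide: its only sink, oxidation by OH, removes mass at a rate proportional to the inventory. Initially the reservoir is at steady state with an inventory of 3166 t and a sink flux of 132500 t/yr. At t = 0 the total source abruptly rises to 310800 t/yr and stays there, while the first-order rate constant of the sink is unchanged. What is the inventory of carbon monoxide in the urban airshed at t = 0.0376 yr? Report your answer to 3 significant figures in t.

6540 t

τ = M₀/F₀ = 3166/132500 = 0.02389 yr; rate constant k = 1/τ.
New steady state M_∞ = F₁/k = F₁·τ = 310800 × 0.02389 = 7426.4 t.
M(t) = M_∞ + (M₀ − M_∞)·e^(−t/τ); t/τ = 0.0376/0.02389 = 1.574, so e^(−t/τ) = 0.2073.
M(t) = 7426.4 − 4260 × 0.2073 = 6543.2 t.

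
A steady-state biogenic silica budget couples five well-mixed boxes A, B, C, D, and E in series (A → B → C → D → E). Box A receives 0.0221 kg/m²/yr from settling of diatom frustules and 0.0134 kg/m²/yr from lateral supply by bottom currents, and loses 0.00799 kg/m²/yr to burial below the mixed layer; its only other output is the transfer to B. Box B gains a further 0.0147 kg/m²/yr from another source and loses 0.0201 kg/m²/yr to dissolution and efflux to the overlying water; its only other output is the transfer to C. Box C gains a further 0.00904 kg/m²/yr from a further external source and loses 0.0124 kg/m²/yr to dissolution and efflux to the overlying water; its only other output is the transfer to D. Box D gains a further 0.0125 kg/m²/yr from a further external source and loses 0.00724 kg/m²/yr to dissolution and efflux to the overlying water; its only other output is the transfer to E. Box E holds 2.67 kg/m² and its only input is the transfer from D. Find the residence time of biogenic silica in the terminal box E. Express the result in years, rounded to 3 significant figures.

Box A: F(A→B) = (0.0221 + 0.0134) − 0.00799 = 0.027510 kg/m²/yr.
Box B: F(B→C) = (0.027510 + 0.0147) − 0.0201 = 0.022110 kg/m²/yr.
Box C: F(C→D) = (0.022110 + 0.00904) − 0.0124 = 0.018750 kg/m²/yr.
Box D: F(D→E) = (0.018750 + 0.0125) − 0.00724 = 0.024010 kg/m²/yr.
Box E throughput = its input = 0.024010 kg/m²/yr; τ = 2.67 / 0.024010 = 111.2 yr.

111 yr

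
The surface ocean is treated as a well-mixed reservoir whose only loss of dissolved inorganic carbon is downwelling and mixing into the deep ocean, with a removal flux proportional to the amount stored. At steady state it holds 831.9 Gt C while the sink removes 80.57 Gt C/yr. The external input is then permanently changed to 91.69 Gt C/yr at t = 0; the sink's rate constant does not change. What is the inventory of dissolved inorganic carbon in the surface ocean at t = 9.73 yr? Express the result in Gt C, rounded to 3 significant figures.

902 Gt C

The sink rate constant is k = F₀/M₀ = 80.57/831.9 = 0.09685 yr⁻¹.
Solving dM/dt = F₁ − kM with M(0) = M₀ gives M(t) = F₁/k + (M₀ − F₁/k)·e^(−kt).
F₁/k = 91.69/0.09685 = 946.72 Gt C; kt = 0.09685 × 9.73 = 0.9424, e^(−kt) = 0.3897.
M(9.73) = 946.72 + (831.9 − 946.72) × 0.3897 = 946.72 − 44.74 = 901.97 Gt C.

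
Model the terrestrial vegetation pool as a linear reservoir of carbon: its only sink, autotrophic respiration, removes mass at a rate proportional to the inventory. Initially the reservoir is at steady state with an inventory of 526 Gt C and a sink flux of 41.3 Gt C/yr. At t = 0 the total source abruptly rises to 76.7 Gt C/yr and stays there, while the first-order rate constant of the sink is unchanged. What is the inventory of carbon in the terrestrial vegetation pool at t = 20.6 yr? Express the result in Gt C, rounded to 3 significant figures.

887 Gt C

τ = M₀/F₀ = 526/41.3 = 12.74 yr; rate constant k = 1/τ.
New steady state M_∞ = F₁/k = F₁·τ = 76.7 × 12.74 = 976.86 Gt C.
M(t) = M_∞ + (M₀ − M_∞)·e^(−t/τ); t/τ = 20.6/12.74 = 1.617, so e^(−t/τ) = 0.1984.
M(t) = 976.86 − 450.9 × 0.1984 = 887.41 Gt C.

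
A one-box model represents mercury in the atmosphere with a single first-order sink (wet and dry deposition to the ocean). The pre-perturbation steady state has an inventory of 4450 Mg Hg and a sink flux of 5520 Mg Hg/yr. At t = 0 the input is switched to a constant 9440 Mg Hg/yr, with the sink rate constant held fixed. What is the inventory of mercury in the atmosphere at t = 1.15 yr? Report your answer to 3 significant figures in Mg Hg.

6850 Mg Hg

Residence time τ = M₀/F₀ = 0.8062 yr. The eventual steady state is M_∞ = M₀·(F₁/F₀) = 4450 × 9440/5520 = 7610.1 Mg Hg.
The anomaly ΔM(t) = M(t) − M_∞ decays as ΔM₀·e^(−t/τ) with ΔM₀ = 4450 − 7610.1 = −3160 Mg Hg.
At t = 1.15 yr, e^(−t/τ) = e^(−1.427) = 0.2401, so ΔM = −758.9 Mg Hg and M = 7610.1 − 758.9 = 6851.3 Mg Hg.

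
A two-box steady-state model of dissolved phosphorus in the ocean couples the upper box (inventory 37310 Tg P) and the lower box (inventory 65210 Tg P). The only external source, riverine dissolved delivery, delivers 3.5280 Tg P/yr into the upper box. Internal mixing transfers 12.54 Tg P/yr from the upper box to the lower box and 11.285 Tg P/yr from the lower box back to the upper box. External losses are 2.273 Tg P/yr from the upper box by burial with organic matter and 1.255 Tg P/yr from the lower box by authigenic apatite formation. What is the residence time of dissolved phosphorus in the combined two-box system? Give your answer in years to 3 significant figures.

29100 yr

Treat the two boxes together as one reservoir: the mixing fluxes between them are internal recycling, so τ = ΣM / Σ(external losses).
M_total = 37310 + 65210 = 102520 Tg P.
ΣF_external_out = 2.273 + 1.255 = 3.5280 Tg P/yr.
τ = M_total / ΣF_ext = 102520 / 3.5280 = 29060 yr.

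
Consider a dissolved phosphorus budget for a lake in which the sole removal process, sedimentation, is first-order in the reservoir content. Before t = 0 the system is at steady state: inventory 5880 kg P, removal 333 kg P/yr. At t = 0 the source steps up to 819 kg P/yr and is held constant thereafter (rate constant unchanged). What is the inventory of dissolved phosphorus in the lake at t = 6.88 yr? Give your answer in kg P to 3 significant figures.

8650 kg P

τ = M₀/F₀ = 5880/333 = 17.66 yr; rate constant k = 1/τ.
New steady state M_∞ = F₁/k = F₁·τ = 819 × 17.66 = 14462 kg P.
M(t) = M_∞ + (M₀ − M_∞)·e^(−t/τ); t/τ = 6.88/17.66 = 0.3896, so e^(−t/τ) = 0.6773.
M(t) = 14462 − 8582 × 0.6773 = 8649.2 kg P.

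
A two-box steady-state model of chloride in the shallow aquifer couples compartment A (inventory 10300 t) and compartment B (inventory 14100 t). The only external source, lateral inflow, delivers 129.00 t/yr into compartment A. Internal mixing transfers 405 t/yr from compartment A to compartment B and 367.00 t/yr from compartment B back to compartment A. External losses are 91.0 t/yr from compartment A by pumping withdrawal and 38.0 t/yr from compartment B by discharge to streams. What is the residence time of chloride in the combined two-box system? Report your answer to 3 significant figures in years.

Residence time in the combined system uses the total inventory and the total *external* removal — internal exchanges between the two boxes cancel.
M_total = 10300 + 14100 = 24400 t.
ΣF_external_out = 91.0 + 38.0 = 129.00 t/yr.
τ = M_total / ΣF_ext = 24400 / 129.00 = 189.1 yr.

189 yr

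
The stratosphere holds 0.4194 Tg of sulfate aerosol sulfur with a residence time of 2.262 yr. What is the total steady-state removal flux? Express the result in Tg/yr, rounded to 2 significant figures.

F = M / τ = 0.4194 / 2.262 = 0.1854 Tg/yr.

0.19 Tg/yr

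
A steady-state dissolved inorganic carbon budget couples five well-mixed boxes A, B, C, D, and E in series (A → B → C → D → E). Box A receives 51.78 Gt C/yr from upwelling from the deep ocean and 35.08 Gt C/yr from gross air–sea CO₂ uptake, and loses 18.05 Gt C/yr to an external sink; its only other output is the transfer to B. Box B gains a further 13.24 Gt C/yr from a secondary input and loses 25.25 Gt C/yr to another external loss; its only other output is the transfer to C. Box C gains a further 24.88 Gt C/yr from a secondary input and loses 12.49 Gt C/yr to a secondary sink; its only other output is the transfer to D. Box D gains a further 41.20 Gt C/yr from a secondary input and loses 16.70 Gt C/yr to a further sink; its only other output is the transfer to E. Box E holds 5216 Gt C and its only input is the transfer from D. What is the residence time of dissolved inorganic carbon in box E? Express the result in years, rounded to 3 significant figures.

55.7 yr

Box A: F(A→B) = (51.78 + 35.08) − 18.05 = 68.810 Gt C/yr.
Box B: F(B→C) = (68.810 + 13.24) − 25.25 = 56.800 Gt C/yr.
Box C: F(C→D) = (56.800 + 24.88) − 12.49 = 69.190 Gt C/yr.
Box D: F(D→E) = (69.190 + 41.20) − 16.70 = 93.690 Gt C/yr.
Box E throughput = its input = 93.690 Gt C/yr; τ = 5216 / 93.690 = 55.67 yr.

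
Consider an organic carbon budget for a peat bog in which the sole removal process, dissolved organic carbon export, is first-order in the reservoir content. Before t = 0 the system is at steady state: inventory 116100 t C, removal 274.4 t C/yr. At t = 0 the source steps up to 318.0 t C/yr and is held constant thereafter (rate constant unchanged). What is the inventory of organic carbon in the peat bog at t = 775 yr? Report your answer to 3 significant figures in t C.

Residence time τ = M₀/F₀ = 423.1 yr. The eventual steady state is M_∞ = M₀·(F₁/F₀) = 116100 × 318.0/274.4 = 134550 t C.
The anomaly ΔM(t) = M(t) − M_∞ decays as ΔM₀·e^(−t/τ) with ΔM₀ = 116100 − 134550 = −18450 t C.
At t = 775 yr, e^(−t/τ) = e^(−1.832) = 0.1601, so ΔM = −2954 t C and M = 134550 − 2954 = 131590 t C.

132000 t C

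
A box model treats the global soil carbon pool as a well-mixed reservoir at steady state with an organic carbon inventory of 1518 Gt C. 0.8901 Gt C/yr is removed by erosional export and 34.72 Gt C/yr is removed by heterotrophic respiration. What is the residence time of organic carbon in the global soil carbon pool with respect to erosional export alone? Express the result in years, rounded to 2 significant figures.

Residence time with respect to a single sink: τ = M / F_sink.
τ = 1518 / 0.8901 = 1705 yr.

1700 yr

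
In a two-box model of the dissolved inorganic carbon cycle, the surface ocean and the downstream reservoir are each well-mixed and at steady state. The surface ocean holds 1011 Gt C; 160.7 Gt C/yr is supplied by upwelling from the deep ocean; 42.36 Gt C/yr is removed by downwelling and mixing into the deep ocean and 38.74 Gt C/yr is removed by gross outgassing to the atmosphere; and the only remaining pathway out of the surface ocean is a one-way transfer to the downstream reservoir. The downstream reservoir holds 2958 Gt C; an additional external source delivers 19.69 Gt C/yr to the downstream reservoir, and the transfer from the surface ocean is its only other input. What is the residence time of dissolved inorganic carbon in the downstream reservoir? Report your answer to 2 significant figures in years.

Balance the surface ocean: ΣF_in = 160.70 Gt C/yr.
Transfer to the downstream reservoir = ΣF_in − (42.36 + 38.74) = 79.600 Gt C/yr.
Total input to the downstream reservoir = 79.600 + 19.69 = 99.290 Gt C/yr; at steady state this equals its total output.
τ = M / F = 2958 / 99.290 = 29.79 yr.

30 yr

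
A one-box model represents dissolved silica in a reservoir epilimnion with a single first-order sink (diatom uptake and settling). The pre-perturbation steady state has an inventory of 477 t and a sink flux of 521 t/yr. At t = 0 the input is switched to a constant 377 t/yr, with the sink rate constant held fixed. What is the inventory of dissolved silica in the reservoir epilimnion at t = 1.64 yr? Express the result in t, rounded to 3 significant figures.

The sink rate constant is k = F₀/M₀ = 521/477 = 1.092 yr⁻¹.
Solving dM/dt = F₁ − kM with M(0) = M₀ gives M(t) = F₁/k + (M₀ − F₁/k)·e^(−kt).
F₁/k = 377/1.092 = 345.16 t; kt = 1.092 × 1.64 = 1.791, e^(−kt) = 0.1667.
M(1.64) = 345.16 + (477 − 345.16) × 0.1667 = 345.16 + 21.98 = 367.14 t.

367 t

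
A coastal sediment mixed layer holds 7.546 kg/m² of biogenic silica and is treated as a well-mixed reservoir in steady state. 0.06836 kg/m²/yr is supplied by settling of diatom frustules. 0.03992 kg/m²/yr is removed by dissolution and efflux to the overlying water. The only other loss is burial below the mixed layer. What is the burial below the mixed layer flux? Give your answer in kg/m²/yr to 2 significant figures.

0.028 kg/m²/yr

At steady state ΣF_in = ΣF_out.
ΣF_in = 0.068360 kg/m²/yr.
Burial below the mixed layer flux = ΣF_in − (0.03992) = 0.068360 − 0.03992 = 0.02844 kg/m²/yr.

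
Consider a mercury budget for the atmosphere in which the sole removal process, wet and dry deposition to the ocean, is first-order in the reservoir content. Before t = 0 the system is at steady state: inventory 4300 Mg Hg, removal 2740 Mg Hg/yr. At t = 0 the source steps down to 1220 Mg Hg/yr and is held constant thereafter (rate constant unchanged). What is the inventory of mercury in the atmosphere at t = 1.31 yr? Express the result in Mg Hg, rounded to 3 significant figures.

Residence time τ = M₀/F₀ = 1.569 yr. The eventual steady state is M_∞ = M₀·(F₁/F₀) = 4300 × 1220/2740 = 1914.6 Mg Hg.
The anomaly ΔM(t) = M(t) − M_∞ decays as ΔM₀·e^(−t/τ) with ΔM₀ = 4300 − 1914.6 = 2385 Mg Hg.
At t = 1.31 yr, e^(−t/τ) = e^(−0.8347) = 0.4340, so ΔM = 1035 Mg Hg and M = 1914.6 + 1035 = 2949.8 Mg Hg.

2950 Mg Hg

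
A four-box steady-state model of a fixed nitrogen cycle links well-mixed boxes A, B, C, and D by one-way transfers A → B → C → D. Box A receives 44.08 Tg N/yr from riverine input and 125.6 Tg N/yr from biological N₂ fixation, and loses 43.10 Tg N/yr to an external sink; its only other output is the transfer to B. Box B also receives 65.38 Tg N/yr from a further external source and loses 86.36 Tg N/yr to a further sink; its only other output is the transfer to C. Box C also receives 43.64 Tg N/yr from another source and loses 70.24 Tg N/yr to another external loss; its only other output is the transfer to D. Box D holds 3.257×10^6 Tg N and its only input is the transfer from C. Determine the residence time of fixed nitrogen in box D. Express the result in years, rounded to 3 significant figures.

41200 yr

Box A: F(A→B) = (44.08 + 125.6) − 43.10 = 126.58 Tg N/yr.
Box B: F(B→C) = (126.58 + 65.38) − 86.36 = 105.60 Tg N/yr.
Box C: F(C→D) = (105.60 + 43.64) − 70.24 = 79.000 Tg N/yr.
Box D throughput = its input = 79.000 Tg N/yr; τ = 3.257×10^6 / 79.000 = 41230 yr.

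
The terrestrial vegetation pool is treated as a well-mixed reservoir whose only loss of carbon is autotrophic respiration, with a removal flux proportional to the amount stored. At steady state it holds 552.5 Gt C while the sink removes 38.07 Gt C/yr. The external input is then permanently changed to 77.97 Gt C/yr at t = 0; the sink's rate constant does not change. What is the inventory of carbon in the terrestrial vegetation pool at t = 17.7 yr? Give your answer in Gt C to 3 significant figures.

961 Gt C

Residence time τ = M₀/F₀ = 14.51 yr. The eventual steady state is M_∞ = M₀·(F₁/F₀) = 552.5 × 77.97/38.07 = 1131.6 Gt C.
The anomaly ΔM(t) = M(t) − M_∞ decays as ΔM₀·e^(−t/τ) with ΔM₀ = 552.5 − 1131.6 = −579.1 Gt C.
At t = 17.7 yr, e^(−t/τ) = e^(−1.220) = 0.2953, so ΔM = −171.0 Gt C and M = 1131.6 − 171.0 = 960.54 Gt C.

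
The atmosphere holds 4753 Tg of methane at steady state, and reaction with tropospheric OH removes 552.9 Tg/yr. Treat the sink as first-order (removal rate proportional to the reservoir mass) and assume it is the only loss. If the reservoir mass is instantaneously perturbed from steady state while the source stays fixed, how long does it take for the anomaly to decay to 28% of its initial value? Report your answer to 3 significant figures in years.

10.9 yr

For a linear reservoir the anomaly decays as exp(−t/τ) with τ = M/F = 4753/552.9 = 8.596 yr.
exp(−t/τ) = 0.28 ⇒ t = −τ ln(0.28) = 8.596 × 1.273 = 10.94 yr.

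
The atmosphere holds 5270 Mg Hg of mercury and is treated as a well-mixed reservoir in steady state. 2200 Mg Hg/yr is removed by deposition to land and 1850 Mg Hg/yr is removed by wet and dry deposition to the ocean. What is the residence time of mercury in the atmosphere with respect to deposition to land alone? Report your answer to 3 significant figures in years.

2.40 yr

Residence time with respect to a single sink: τ = M / F_sink.
τ = 5270 / 2200 = 2.395 yr.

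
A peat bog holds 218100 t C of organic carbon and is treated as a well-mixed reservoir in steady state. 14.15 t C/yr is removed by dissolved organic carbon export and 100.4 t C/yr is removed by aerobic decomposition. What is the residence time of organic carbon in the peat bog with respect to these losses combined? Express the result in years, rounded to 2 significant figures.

1900 yr

Total removal = 14.15 + 100.4 = 114.55 t C/yr.
τ = M / ΣF_out = 218100 / 114.55 = 1904 yr.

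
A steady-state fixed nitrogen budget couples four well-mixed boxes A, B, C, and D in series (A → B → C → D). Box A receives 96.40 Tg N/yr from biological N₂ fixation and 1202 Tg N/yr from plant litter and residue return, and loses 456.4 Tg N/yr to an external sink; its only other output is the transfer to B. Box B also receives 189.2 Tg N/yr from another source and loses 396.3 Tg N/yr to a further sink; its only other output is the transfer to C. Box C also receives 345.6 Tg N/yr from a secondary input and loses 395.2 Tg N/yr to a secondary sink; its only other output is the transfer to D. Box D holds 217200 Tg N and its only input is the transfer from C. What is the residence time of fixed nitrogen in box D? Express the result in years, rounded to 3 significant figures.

371 yr

Box A: F(A→B) = (96.40 + 1202) − 456.4 = 842.00 Tg N/yr.
Box B: F(B→C) = (842.00 + 189.2) − 396.3 = 634.90 Tg N/yr.
Box C: F(C→D) = (634.90 + 345.6) − 395.2 = 585.30 Tg N/yr.
Box D throughput = its input = 585.30 Tg N/yr; τ = 217200 / 585.30 = 371.1 yr.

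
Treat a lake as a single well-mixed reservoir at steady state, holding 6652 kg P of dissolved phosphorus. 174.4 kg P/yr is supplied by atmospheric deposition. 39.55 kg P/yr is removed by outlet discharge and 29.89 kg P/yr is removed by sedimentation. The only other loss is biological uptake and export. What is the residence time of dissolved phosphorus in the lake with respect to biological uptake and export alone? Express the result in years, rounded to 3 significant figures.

63.4 yr

At steady state ΣF_in = ΣF_out.
ΣF_in = 174.40 kg P/yr.
Biological uptake and export flux = ΣF_in − (39.55 + 29.89) = 174.40 − 69.44 = 105.0 kg P/yr.
τ = M / F = 6652 / 105.0 = 63.38 yr.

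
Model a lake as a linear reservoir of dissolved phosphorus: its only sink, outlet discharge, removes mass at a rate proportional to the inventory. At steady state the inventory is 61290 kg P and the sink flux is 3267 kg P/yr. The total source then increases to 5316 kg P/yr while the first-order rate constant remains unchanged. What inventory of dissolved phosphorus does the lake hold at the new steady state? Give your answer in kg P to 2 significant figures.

Rate constant k = F/M = 3267 / 61290 = 0.05330 yr⁻¹.
At the new steady state, source = k·M_new ⇒ M_new = 5316 / 0.05330 = 99730 kg P.
(Equivalently M_new = M × F_new/F_old = 61290 × 5316/3267.)

100000 kg P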